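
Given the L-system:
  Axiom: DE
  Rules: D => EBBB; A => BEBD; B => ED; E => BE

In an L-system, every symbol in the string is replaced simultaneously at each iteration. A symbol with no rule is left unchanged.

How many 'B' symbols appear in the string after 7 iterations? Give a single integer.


Answer: 430

Derivation:
Step 0: length=2, 'B' count=0
Step 1: length=6, 'B' count=4
Step 2: length=12, 'B' count=2
Step 3: length=32, 'B' count=18
Step 4: length=68, 'B' count=18
Step 5: length=172, 'B' count=86
Step 6: length=380, 'B' count=122
Step 7: length=932, 'B' count=430
Final string: EDBEBEEDEDEDBEEBBBEDBEBEEBBBEDBEEDBEBEEDEDEDEDBEBEEDEDEDEDBEBEEDEDEDBEEBBBEDBEEDBEBEEBBBBEEBBBBEEBBBEDBEBEEDEDEDBEEBBBEDBEBEEBBBEDBEEDBEBEEBBBBEEBBBBEEBBBEDBEBEEDEDEDBEEBBBEDBEEDBEBEEDEDEDBEEBBBEDBEBEEBBBEDBEEDBEBEEBBBBEEBBBBEEBBBBEEBBBEDBEEDBEBEEBBBBEEBBBBEEBBBBEEBBBEDBEEDBEBEEBBBBEEBBBBEEBBBBEEBBBEDBEEDBEBEEBBBBEEBBBBEEBBBEDBEBEEDEDEDBEEBBBEDBEEDBEBEEDEDEDBEEBBBEDBEBEEBBBEDBEEDBEBEEBBBBEEBBBBEEBBBBEEBBBEDBEEDBEBEEBBBBEEBBBBEEBBBBEEBBBEDBEEDBEBEEBBBBEEBBBBEEBBBBEEBBBEDBEEDBEBEEBBBBEEBBBBEEBBBEDBEBEEDEDEDBEEBBBEDBEEDBEBEEDEDEDBEEBBBEDBEBEEBBBEDBEEDBEBEEBBBBEEBBBBEEBBBBEEBBBEDBEEDBEBEEBBBBEEBBBBEEBBBBEEBBBEDBEEDBEBEEBBBBEEBBBBEEBBBBEEBBBEDBEEDBEBEEBBBBEEBBBBEEBBBEDBEBEEDEDEDBEEBBBEDBEEDBEBEEDEDEDBEEBBBEDBEBEEBBBEDBEEDBEBEEBBBBEEBBBBEEBBBBEEBBBEDBEEDBEBEEBBBBEEBBBBEEBBBBEEBBBEDBEEDBEBEEBBBBEEBBBBEEBBBEDBEBEEDEDEDBEEBBBEDBEBEEBBBEDBEEDBEBEEDEDEDEDBEBEEDEDEDEDBEBEEDEDEDBEEBBBEDBEEDBEBEEBBBBEEBBBBEEBBBEDBEBEEDEDEDBEEBBBEDBE


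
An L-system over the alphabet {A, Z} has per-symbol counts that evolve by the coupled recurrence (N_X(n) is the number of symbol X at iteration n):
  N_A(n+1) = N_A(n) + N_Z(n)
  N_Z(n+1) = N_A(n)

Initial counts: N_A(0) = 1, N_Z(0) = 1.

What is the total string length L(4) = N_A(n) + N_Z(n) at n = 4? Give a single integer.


Step 0: N_A=1, N_Z=1, L=2
Step 1: N_A=2, N_Z=1, L=3
Step 2: N_A=3, N_Z=2, L=5
Step 3: N_A=5, N_Z=3, L=8
Step 4: N_A=8, N_Z=5, L=13

Answer: 13


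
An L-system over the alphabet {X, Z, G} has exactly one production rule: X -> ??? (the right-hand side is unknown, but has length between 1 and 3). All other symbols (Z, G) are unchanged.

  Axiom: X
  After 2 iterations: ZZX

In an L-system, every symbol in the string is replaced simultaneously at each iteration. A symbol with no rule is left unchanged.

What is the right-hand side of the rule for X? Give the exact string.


Trying X -> ZX:
  Step 0: X
  Step 1: ZX
  Step 2: ZZX
Matches the given result.

Answer: ZX


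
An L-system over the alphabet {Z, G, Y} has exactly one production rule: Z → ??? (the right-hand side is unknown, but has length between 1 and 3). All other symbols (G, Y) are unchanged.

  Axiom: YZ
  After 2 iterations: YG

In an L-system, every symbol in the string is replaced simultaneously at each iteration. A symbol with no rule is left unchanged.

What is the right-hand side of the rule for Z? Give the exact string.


Trying Z → G:
  Step 0: YZ
  Step 1: YG
  Step 2: YG
Matches the given result.

Answer: G


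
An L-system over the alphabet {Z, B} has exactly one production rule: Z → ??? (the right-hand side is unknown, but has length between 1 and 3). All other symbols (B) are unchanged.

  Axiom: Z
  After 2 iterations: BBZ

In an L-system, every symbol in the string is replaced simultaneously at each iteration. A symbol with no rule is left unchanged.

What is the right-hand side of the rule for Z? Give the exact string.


Answer: BZ

Derivation:
Trying Z → BZ:
  Step 0: Z
  Step 1: BZ
  Step 2: BBZ
Matches the given result.


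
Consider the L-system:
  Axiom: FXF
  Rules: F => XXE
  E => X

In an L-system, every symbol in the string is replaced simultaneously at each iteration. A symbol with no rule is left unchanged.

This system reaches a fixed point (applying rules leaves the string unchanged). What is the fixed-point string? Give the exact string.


Step 0: FXF
Step 1: XXEXXXE
Step 2: XXXXXXX
Step 3: XXXXXXX  (unchanged — fixed point at step 2)

Answer: XXXXXXX


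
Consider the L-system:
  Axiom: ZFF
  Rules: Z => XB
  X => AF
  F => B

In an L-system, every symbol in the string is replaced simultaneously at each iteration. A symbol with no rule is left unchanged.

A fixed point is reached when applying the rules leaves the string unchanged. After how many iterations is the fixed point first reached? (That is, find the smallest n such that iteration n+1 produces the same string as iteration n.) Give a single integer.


Answer: 3

Derivation:
Step 0: ZFF
Step 1: XBBB
Step 2: AFBBB
Step 3: ABBBB
Step 4: ABBBB  (unchanged — fixed point at step 3)


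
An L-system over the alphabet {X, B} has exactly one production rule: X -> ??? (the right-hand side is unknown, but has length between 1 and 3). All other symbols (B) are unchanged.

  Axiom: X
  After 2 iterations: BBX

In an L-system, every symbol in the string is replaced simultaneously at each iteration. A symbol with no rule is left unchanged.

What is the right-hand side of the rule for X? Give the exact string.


Trying X -> BX:
  Step 0: X
  Step 1: BX
  Step 2: BBX
Matches the given result.

Answer: BX


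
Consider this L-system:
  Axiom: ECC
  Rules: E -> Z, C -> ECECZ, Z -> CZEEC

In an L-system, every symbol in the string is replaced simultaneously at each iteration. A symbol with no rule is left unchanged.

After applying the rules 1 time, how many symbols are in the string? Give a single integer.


Step 0: length = 3
Step 1: length = 11

Answer: 11


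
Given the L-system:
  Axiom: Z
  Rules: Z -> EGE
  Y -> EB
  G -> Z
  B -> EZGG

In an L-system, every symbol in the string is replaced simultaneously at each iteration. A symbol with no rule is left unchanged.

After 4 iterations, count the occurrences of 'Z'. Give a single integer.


Answer: 1

Derivation:
Step 0: Z  (1 'Z')
Step 1: EGE  (0 'Z')
Step 2: EZE  (1 'Z')
Step 3: EEGEE  (0 'Z')
Step 4: EEZEE  (1 'Z')


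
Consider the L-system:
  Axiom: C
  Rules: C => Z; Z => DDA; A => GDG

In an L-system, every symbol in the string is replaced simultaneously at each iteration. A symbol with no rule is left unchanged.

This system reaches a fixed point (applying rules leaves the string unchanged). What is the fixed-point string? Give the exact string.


Step 0: C
Step 1: Z
Step 2: DDA
Step 3: DDGDG
Step 4: DDGDG  (unchanged — fixed point at step 3)

Answer: DDGDG


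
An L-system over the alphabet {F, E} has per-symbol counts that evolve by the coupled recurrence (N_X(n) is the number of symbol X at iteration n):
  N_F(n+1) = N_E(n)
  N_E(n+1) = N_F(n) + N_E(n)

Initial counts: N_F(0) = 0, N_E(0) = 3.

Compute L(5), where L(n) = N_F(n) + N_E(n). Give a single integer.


Answer: 39

Derivation:
Step 0: N_F=0, N_E=3, L=3
Step 1: N_F=3, N_E=3, L=6
Step 2: N_F=3, N_E=6, L=9
Step 3: N_F=6, N_E=9, L=15
Step 4: N_F=9, N_E=15, L=24
Step 5: N_F=15, N_E=24, L=39


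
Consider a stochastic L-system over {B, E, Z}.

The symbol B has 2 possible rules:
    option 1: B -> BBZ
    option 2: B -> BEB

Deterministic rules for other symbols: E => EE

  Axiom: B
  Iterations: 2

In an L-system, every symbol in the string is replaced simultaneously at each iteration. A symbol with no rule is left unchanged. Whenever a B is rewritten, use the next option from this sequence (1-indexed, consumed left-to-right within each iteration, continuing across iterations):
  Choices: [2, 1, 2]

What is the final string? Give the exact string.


Step 0: B
Step 1: BEB  (used choices [2])
Step 2: BBZEEBEB  (used choices [1, 2])

Answer: BBZEEBEB


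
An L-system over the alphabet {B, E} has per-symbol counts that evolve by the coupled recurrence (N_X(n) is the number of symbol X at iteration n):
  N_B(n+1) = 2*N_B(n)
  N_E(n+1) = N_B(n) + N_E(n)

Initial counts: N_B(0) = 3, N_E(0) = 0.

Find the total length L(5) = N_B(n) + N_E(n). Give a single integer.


Step 0: N_B=3, N_E=0, L=3
Step 1: N_B=6, N_E=3, L=9
Step 2: N_B=12, N_E=9, L=21
Step 3: N_B=24, N_E=21, L=45
Step 4: N_B=48, N_E=45, L=93
Step 5: N_B=96, N_E=93, L=189

Answer: 189


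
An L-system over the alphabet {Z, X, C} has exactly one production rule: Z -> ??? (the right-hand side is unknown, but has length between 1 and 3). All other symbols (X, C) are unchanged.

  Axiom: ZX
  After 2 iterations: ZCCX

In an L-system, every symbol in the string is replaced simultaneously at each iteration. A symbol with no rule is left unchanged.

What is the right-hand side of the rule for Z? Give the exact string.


Trying Z -> ZC:
  Step 0: ZX
  Step 1: ZCX
  Step 2: ZCCX
Matches the given result.

Answer: ZC


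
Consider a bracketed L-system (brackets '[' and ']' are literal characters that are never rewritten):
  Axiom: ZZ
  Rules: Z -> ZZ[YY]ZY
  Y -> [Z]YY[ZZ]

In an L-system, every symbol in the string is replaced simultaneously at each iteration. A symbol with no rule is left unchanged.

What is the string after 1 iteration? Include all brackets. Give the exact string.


Answer: ZZ[YY]ZYZZ[YY]ZY

Derivation:
Step 0: ZZ
Step 1: ZZ[YY]ZYZZ[YY]ZY


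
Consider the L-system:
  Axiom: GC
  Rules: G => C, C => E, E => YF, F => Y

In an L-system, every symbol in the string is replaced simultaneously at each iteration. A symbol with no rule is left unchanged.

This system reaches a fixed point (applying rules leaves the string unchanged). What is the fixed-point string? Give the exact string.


Answer: YYYY

Derivation:
Step 0: GC
Step 1: CE
Step 2: EYF
Step 3: YFYY
Step 4: YYYY
Step 5: YYYY  (unchanged — fixed point at step 4)


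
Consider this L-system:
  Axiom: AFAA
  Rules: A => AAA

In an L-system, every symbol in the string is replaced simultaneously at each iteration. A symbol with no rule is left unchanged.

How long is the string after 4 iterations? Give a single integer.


Step 0: length = 4
Step 1: length = 10
Step 2: length = 28
Step 3: length = 82
Step 4: length = 244

Answer: 244


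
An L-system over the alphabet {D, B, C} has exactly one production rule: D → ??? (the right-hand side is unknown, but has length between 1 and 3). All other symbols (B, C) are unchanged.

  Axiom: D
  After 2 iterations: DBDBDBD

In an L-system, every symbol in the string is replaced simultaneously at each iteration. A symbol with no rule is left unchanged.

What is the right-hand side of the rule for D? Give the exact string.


Trying D → DBD:
  Step 0: D
  Step 1: DBD
  Step 2: DBDBDBD
Matches the given result.

Answer: DBD


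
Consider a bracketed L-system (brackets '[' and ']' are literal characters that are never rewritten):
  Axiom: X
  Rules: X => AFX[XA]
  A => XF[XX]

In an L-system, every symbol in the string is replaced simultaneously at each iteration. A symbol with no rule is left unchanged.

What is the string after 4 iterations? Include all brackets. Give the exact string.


Answer: XF[XX]FAFX[XA][AFX[XA]XF[XX]]F[XF[XX]FAFX[XA][AFX[XA]XF[XX]]XF[XX]FAFX[XA][AFX[XA]XF[XX]]]FAFX[XA]F[AFX[XA]AFX[XA]]FXF[XX]FAFX[XA][AFX[XA]XF[XX]][XF[XX]FAFX[XA][AFX[XA]XF[XX]]AFX[XA]F[AFX[XA]AFX[XA]]][AFX[XA]F[AFX[XA]AFX[XA]]FXF[XX]FAFX[XA][AFX[XA]XF[XX]][XF[XX]FAFX[XA][AFX[XA]XF[XX]]AFX[XA]F[AFX[XA]AFX[XA]]]XF[XX]FAFX[XA][AFX[XA]XF[XX]]F[XF[XX]FAFX[XA][AFX[XA]XF[XX]]XF[XX]FAFX[XA][AFX[XA]XF[XX]]]]

Derivation:
Step 0: X
Step 1: AFX[XA]
Step 2: XF[XX]FAFX[XA][AFX[XA]XF[XX]]
Step 3: AFX[XA]F[AFX[XA]AFX[XA]]FXF[XX]FAFX[XA][AFX[XA]XF[XX]][XF[XX]FAFX[XA][AFX[XA]XF[XX]]AFX[XA]F[AFX[XA]AFX[XA]]]
Step 4: XF[XX]FAFX[XA][AFX[XA]XF[XX]]F[XF[XX]FAFX[XA][AFX[XA]XF[XX]]XF[XX]FAFX[XA][AFX[XA]XF[XX]]]FAFX[XA]F[AFX[XA]AFX[XA]]FXF[XX]FAFX[XA][AFX[XA]XF[XX]][XF[XX]FAFX[XA][AFX[XA]XF[XX]]AFX[XA]F[AFX[XA]AFX[XA]]][AFX[XA]F[AFX[XA]AFX[XA]]FXF[XX]FAFX[XA][AFX[XA]XF[XX]][XF[XX]FAFX[XA][AFX[XA]XF[XX]]AFX[XA]F[AFX[XA]AFX[XA]]]XF[XX]FAFX[XA][AFX[XA]XF[XX]]F[XF[XX]FAFX[XA][AFX[XA]XF[XX]]XF[XX]FAFX[XA][AFX[XA]XF[XX]]]]


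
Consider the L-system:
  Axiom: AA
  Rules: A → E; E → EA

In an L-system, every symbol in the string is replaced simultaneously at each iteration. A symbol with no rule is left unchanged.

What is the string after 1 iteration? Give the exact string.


Step 0: AA
Step 1: EE

Answer: EE


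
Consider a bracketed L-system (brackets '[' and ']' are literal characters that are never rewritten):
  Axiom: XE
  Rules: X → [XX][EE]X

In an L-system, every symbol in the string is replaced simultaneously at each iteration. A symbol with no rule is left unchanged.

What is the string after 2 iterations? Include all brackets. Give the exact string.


Answer: [[XX][EE]X[XX][EE]X][EE][XX][EE]XE

Derivation:
Step 0: XE
Step 1: [XX][EE]XE
Step 2: [[XX][EE]X[XX][EE]X][EE][XX][EE]XE


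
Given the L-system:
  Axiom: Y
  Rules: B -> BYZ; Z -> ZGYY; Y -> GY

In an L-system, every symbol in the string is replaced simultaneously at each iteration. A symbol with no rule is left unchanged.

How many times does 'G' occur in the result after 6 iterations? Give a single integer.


Answer: 6

Derivation:
Step 0: Y  (0 'G')
Step 1: GY  (1 'G')
Step 2: GGY  (2 'G')
Step 3: GGGY  (3 'G')
Step 4: GGGGY  (4 'G')
Step 5: GGGGGY  (5 'G')
Step 6: GGGGGGY  (6 'G')


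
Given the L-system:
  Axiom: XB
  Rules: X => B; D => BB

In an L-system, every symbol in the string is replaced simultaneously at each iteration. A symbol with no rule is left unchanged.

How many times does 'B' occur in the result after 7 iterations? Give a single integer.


Step 0: XB  (1 'B')
Step 1: BB  (2 'B')
Step 2: BB  (2 'B')
Step 3: BB  (2 'B')
Step 4: BB  (2 'B')
Step 5: BB  (2 'B')
Step 6: BB  (2 'B')
Step 7: BB  (2 'B')

Answer: 2


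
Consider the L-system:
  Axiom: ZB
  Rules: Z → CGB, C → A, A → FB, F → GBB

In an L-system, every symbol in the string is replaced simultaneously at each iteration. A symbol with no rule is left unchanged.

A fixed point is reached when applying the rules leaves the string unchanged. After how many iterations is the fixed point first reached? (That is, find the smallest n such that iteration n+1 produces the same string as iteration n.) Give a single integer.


Answer: 4

Derivation:
Step 0: ZB
Step 1: CGBB
Step 2: AGBB
Step 3: FBGBB
Step 4: GBBBGBB
Step 5: GBBBGBB  (unchanged — fixed point at step 4)


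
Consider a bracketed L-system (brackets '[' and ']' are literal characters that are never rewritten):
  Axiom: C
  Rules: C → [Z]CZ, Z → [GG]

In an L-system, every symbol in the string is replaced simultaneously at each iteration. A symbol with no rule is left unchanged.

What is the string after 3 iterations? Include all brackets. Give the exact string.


Step 0: C
Step 1: [Z]CZ
Step 2: [[GG]][Z]CZ[GG]
Step 3: [[GG]][[GG]][Z]CZ[GG][GG]

Answer: [[GG]][[GG]][Z]CZ[GG][GG]


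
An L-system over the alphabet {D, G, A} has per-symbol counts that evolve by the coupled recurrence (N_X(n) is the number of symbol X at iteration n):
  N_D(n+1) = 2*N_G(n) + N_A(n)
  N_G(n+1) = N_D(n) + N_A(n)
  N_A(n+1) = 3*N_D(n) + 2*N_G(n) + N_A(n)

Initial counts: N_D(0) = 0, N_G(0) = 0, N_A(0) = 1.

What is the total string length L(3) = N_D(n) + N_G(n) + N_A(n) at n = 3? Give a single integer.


Answer: 38

Derivation:
Step 0: N_D=0, N_G=0, N_A=1, L=1
Step 1: N_D=1, N_G=1, N_A=1, L=3
Step 2: N_D=3, N_G=2, N_A=6, L=11
Step 3: N_D=10, N_G=9, N_A=19, L=38


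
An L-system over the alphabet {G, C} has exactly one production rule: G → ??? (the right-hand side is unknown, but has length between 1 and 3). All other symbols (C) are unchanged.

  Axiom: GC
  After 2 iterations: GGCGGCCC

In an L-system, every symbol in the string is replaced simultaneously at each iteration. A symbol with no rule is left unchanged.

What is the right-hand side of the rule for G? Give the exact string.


Answer: GGC

Derivation:
Trying G → GGC:
  Step 0: GC
  Step 1: GGCC
  Step 2: GGCGGCCC
Matches the given result.


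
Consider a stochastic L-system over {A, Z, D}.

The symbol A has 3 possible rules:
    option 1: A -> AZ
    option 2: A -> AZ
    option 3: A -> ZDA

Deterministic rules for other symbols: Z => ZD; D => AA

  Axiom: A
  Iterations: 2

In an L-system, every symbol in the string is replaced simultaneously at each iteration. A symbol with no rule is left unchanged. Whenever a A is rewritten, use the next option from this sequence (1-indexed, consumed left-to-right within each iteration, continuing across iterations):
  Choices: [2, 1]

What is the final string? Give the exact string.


Answer: AZZD

Derivation:
Step 0: A
Step 1: AZ  (used choices [2])
Step 2: AZZD  (used choices [1])


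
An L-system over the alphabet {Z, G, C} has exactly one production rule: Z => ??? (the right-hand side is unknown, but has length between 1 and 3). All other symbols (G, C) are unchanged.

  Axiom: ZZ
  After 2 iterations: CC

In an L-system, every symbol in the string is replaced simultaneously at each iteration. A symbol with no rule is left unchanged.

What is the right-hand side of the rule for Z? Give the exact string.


Trying Z => C:
  Step 0: ZZ
  Step 1: CC
  Step 2: CC
Matches the given result.

Answer: C


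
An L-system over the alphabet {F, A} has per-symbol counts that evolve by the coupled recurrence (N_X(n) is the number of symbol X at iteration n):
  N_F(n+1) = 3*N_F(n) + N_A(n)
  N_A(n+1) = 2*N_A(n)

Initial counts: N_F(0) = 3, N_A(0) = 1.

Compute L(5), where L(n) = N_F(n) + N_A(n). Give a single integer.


Step 0: N_F=3, N_A=1, L=4
Step 1: N_F=10, N_A=2, L=12
Step 2: N_F=32, N_A=4, L=36
Step 3: N_F=100, N_A=8, L=108
Step 4: N_F=308, N_A=16, L=324
Step 5: N_F=940, N_A=32, L=972

Answer: 972


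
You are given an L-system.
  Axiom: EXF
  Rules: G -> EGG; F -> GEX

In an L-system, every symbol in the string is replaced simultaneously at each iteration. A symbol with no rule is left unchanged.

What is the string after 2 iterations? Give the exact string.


Answer: EXEGGEX

Derivation:
Step 0: EXF
Step 1: EXGEX
Step 2: EXEGGEX


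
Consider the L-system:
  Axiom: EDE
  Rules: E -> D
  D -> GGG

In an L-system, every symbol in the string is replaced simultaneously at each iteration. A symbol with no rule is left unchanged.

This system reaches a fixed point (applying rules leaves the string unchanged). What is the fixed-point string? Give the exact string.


Answer: GGGGGGGGG

Derivation:
Step 0: EDE
Step 1: DGGGD
Step 2: GGGGGGGGG
Step 3: GGGGGGGGG  (unchanged — fixed point at step 2)


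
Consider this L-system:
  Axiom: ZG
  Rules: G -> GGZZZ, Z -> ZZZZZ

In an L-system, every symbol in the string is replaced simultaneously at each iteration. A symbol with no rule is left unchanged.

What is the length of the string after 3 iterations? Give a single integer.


Step 0: length = 2
Step 1: length = 10
Step 2: length = 50
Step 3: length = 250

Answer: 250


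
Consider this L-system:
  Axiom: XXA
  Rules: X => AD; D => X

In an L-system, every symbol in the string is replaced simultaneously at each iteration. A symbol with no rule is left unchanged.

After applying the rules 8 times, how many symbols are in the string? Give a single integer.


Step 0: length = 3
Step 1: length = 5
Step 2: length = 5
Step 3: length = 7
Step 4: length = 7
Step 5: length = 9
Step 6: length = 9
Step 7: length = 11
Step 8: length = 11

Answer: 11


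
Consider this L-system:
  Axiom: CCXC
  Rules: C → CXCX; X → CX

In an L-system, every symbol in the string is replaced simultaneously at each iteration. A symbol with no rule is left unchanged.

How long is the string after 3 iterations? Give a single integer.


Step 0: length = 4
Step 1: length = 14
Step 2: length = 42
Step 3: length = 126

Answer: 126


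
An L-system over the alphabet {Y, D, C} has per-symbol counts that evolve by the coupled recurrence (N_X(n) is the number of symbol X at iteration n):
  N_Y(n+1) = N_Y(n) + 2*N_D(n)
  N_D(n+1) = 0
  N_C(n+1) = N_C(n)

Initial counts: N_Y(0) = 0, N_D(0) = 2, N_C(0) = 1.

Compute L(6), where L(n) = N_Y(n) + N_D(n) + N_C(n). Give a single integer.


Step 0: N_Y=0, N_D=2, N_C=1, L=3
Step 1: N_Y=4, N_D=0, N_C=1, L=5
Step 2: N_Y=4, N_D=0, N_C=1, L=5
Step 3: N_Y=4, N_D=0, N_C=1, L=5
Step 4: N_Y=4, N_D=0, N_C=1, L=5
Step 5: N_Y=4, N_D=0, N_C=1, L=5
Step 6: N_Y=4, N_D=0, N_C=1, L=5

Answer: 5


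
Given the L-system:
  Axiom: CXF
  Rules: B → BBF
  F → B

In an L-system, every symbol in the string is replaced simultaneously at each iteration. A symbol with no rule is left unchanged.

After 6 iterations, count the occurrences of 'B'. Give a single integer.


Step 0: CXF  (0 'B')
Step 1: CXB  (1 'B')
Step 2: CXBBF  (2 'B')
Step 3: CXBBFBBFB  (5 'B')
Step 4: CXBBFBBFBBBFBBFBBBF  (12 'B')
Step 5: CXBBFBBFBBBFBBFBBBFBBFBBFBBBFBBFBBBFBBFBBFB  (29 'B')
Step 6: CXBBFBBFBBBFBBFBBBFBBFBBFBBBFBBFBBBFBBFBBFBBBFBBFBBBFBBFBBBFBBFBBFBBBFBBFBBBFBBFBBFBBBFBBFBBBFBBFBBBF  (70 'B')

Answer: 70


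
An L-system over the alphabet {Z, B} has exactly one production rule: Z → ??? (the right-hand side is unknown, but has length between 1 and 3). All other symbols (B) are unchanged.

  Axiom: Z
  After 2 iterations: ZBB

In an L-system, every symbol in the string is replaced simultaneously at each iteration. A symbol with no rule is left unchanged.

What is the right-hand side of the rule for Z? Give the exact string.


Answer: ZB

Derivation:
Trying Z → ZB:
  Step 0: Z
  Step 1: ZB
  Step 2: ZBB
Matches the given result.


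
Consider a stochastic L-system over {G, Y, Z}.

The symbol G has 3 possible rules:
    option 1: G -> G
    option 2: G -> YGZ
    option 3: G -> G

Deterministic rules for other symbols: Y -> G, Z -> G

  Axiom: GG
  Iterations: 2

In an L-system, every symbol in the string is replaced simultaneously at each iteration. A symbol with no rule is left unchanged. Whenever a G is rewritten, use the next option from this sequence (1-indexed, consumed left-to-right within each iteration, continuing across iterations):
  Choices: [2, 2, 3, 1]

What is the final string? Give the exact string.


Answer: GGGGGG

Derivation:
Step 0: GG
Step 1: YGZYGZ  (used choices [2, 2])
Step 2: GGGGGG  (used choices [3, 1])


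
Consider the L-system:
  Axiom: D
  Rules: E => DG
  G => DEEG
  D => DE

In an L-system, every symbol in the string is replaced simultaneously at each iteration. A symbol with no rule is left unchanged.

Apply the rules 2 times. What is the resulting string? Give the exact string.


Answer: DEDG

Derivation:
Step 0: D
Step 1: DE
Step 2: DEDG


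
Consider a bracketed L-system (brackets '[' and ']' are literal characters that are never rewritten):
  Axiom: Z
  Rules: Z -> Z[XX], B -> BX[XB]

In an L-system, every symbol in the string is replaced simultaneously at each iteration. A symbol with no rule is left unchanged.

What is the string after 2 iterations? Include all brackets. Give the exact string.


Step 0: Z
Step 1: Z[XX]
Step 2: Z[XX][XX]

Answer: Z[XX][XX]


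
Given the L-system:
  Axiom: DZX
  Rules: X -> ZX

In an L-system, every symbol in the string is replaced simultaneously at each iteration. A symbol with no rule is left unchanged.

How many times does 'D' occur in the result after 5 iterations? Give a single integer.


Step 0: DZX  (1 'D')
Step 1: DZZX  (1 'D')
Step 2: DZZZX  (1 'D')
Step 3: DZZZZX  (1 'D')
Step 4: DZZZZZX  (1 'D')
Step 5: DZZZZZZX  (1 'D')

Answer: 1


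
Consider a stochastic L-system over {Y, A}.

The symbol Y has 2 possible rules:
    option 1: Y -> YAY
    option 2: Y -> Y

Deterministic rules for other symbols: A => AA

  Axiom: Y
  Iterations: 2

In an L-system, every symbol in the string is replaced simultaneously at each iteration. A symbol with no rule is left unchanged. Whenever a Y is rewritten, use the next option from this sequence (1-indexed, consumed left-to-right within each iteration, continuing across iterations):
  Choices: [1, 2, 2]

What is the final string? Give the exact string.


Answer: YAAY

Derivation:
Step 0: Y
Step 1: YAY  (used choices [1])
Step 2: YAAY  (used choices [2, 2])


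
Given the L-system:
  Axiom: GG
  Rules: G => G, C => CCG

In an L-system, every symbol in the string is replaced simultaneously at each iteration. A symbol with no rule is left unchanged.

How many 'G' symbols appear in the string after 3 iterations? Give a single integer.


Answer: 2

Derivation:
Step 0: GG  (2 'G')
Step 1: GG  (2 'G')
Step 2: GG  (2 'G')
Step 3: GG  (2 'G')


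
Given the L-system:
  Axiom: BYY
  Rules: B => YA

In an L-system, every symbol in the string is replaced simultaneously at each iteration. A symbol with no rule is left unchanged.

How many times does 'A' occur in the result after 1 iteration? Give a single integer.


Step 0: BYY  (0 'A')
Step 1: YAYY  (1 'A')

Answer: 1


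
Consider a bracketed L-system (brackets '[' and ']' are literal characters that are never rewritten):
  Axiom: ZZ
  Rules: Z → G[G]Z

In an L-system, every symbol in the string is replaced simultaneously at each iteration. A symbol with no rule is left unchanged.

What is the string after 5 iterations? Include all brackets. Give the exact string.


Answer: G[G]G[G]G[G]G[G]G[G]ZG[G]G[G]G[G]G[G]G[G]Z

Derivation:
Step 0: ZZ
Step 1: G[G]ZG[G]Z
Step 2: G[G]G[G]ZG[G]G[G]Z
Step 3: G[G]G[G]G[G]ZG[G]G[G]G[G]Z
Step 4: G[G]G[G]G[G]G[G]ZG[G]G[G]G[G]G[G]Z
Step 5: G[G]G[G]G[G]G[G]G[G]ZG[G]G[G]G[G]G[G]G[G]Z


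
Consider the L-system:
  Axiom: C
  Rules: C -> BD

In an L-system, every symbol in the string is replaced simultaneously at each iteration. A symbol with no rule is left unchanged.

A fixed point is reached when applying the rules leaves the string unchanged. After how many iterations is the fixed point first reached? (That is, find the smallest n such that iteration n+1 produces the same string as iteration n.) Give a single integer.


Answer: 1

Derivation:
Step 0: C
Step 1: BD
Step 2: BD  (unchanged — fixed point at step 1)


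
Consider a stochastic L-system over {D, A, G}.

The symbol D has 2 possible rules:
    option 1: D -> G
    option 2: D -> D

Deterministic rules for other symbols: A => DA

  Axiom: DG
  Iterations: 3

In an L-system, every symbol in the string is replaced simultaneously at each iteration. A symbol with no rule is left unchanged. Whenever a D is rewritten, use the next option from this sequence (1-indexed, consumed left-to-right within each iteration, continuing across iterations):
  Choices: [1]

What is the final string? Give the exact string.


Answer: GG

Derivation:
Step 0: DG
Step 1: GG  (used choices [1])
Step 2: GG  (used choices [])
Step 3: GG  (used choices [])


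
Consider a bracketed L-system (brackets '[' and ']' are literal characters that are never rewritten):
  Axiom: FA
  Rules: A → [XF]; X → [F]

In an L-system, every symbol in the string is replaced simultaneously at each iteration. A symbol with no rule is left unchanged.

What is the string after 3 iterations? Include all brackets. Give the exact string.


Step 0: FA
Step 1: F[XF]
Step 2: F[[F]F]
Step 3: F[[F]F]

Answer: F[[F]F]


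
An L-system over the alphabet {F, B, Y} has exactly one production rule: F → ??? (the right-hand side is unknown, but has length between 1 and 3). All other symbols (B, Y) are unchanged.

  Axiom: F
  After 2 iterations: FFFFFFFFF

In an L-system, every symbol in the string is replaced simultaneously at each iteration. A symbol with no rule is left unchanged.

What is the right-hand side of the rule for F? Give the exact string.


Answer: FFF

Derivation:
Trying F → FFF:
  Step 0: F
  Step 1: FFF
  Step 2: FFFFFFFFF
Matches the given result.


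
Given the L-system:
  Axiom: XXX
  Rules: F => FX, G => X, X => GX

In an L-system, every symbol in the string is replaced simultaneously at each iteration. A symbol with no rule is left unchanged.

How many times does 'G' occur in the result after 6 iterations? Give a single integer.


Step 0: XXX  (0 'G')
Step 1: GXGXGX  (3 'G')
Step 2: XGXXGXXGX  (3 'G')
Step 3: GXXGXGXXGXGXXGX  (6 'G')
Step 4: XGXGXXGXXGXGXXGXXGXGXXGX  (9 'G')
Step 5: GXXGXXGXGXXGXGXXGXXGXGXXGXGXXGXXGXGXXGX  (15 'G')
Step 6: XGXGXXGXGXXGXXGXGXXGXXGXGXXGXGXXGXXGXGXXGXXGXGXXGXGXXGXXGXGXXGX  (24 'G')

Answer: 24


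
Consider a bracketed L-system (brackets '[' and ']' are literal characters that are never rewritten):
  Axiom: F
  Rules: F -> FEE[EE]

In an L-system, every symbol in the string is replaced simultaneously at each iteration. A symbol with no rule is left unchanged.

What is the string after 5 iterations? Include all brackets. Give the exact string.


Answer: FEE[EE]EE[EE]EE[EE]EE[EE]EE[EE]

Derivation:
Step 0: F
Step 1: FEE[EE]
Step 2: FEE[EE]EE[EE]
Step 3: FEE[EE]EE[EE]EE[EE]
Step 4: FEE[EE]EE[EE]EE[EE]EE[EE]
Step 5: FEE[EE]EE[EE]EE[EE]EE[EE]EE[EE]


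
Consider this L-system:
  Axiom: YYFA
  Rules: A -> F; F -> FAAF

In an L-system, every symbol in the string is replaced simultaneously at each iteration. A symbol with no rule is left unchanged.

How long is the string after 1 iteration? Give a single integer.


Answer: 7

Derivation:
Step 0: length = 4
Step 1: length = 7


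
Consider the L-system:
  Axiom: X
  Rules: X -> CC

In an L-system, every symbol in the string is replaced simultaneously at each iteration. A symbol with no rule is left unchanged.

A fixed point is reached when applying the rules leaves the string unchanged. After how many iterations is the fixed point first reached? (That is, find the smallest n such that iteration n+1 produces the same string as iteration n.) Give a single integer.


Answer: 1

Derivation:
Step 0: X
Step 1: CC
Step 2: CC  (unchanged — fixed point at step 1)


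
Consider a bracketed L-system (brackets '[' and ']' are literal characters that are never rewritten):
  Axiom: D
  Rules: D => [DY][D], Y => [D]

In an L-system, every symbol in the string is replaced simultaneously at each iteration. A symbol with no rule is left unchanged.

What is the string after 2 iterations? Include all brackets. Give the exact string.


Answer: [[DY][D][D]][[DY][D]]

Derivation:
Step 0: D
Step 1: [DY][D]
Step 2: [[DY][D][D]][[DY][D]]


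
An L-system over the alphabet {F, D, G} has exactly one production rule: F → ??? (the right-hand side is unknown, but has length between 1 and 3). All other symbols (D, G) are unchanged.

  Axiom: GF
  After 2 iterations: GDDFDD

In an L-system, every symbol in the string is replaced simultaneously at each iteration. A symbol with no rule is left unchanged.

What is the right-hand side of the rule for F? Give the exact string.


Answer: DFD

Derivation:
Trying F → DFD:
  Step 0: GF
  Step 1: GDFD
  Step 2: GDDFDD
Matches the given result.


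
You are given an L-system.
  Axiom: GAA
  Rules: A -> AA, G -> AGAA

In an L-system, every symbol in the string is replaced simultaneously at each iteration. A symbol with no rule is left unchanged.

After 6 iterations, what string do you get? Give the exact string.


Step 0: GAA
Step 1: AGAAAAAA
Step 2: AAAGAAAAAAAAAAAAAA
Step 3: AAAAAAAGAAAAAAAAAAAAAAAAAAAAAAAAAAAAAA
Step 4: AAAAAAAAAAAAAAAGAAAAAAAAAAAAAAAAAAAAAAAAAAAAAAAAAAAAAAAAAAAAAAAAAAAAAAAAAAAAAA
Step 5: AAAAAAAAAAAAAAAAAAAAAAAAAAAAAAAGAAAAAAAAAAAAAAAAAAAAAAAAAAAAAAAAAAAAAAAAAAAAAAAAAAAAAAAAAAAAAAAAAAAAAAAAAAAAAAAAAAAAAAAAAAAAAAAAAAAAAAAAAAAAAAAAAAAAAAAAAAAAAA
Step 6: AAAAAAAAAAAAAAAAAAAAAAAAAAAAAAAAAAAAAAAAAAAAAAAAAAAAAAAAAAAAAAAGAAAAAAAAAAAAAAAAAAAAAAAAAAAAAAAAAAAAAAAAAAAAAAAAAAAAAAAAAAAAAAAAAAAAAAAAAAAAAAAAAAAAAAAAAAAAAAAAAAAAAAAAAAAAAAAAAAAAAAAAAAAAAAAAAAAAAAAAAAAAAAAAAAAAAAAAAAAAAAAAAAAAAAAAAAAAAAAAAAAAAAAAAAAAAAAAAAAAAAAAAAAAAAAAAAAAAAAAAAAAAAAAAAAAAAAAAAAAAAAAAAAAAAAAAAAAAA

Answer: AAAAAAAAAAAAAAAAAAAAAAAAAAAAAAAAAAAAAAAAAAAAAAAAAAAAAAAAAAAAAAAGAAAAAAAAAAAAAAAAAAAAAAAAAAAAAAAAAAAAAAAAAAAAAAAAAAAAAAAAAAAAAAAAAAAAAAAAAAAAAAAAAAAAAAAAAAAAAAAAAAAAAAAAAAAAAAAAAAAAAAAAAAAAAAAAAAAAAAAAAAAAAAAAAAAAAAAAAAAAAAAAAAAAAAAAAAAAAAAAAAAAAAAAAAAAAAAAAAAAAAAAAAAAAAAAAAAAAAAAAAAAAAAAAAAAAAAAAAAAAAAAAAAAAAAAAAAAAA


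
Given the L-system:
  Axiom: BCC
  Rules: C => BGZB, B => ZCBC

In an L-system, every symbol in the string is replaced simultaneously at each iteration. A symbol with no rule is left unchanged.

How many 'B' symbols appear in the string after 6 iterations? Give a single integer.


Final string: ZZZBGZBZCBCBGZBGZZBGZBZCBCBGZBZZCBCGZZCBCZBGZBZCBCBGZBZCBCGZZCBCZBGZBZCBCBGZBGZZBGZBZCBCBGZBGZZZBGZBZCBCBGZBGZZBGZBZCBCBGZBZZCBCGZZCBCZBGZBZCBCBGZBZCBCGZZCBCZBGZBZCBCBGZBGZZBGZBZCBCBGZBZZZCBCGZZCBCZBGZBZCBCBGZBZCBCGZZCBCGZZZCBCGZZCBCZBGZBZCBCBGZBZCBCGZZCBCZZBGZBZCBCBGZBGZZBGZBZCBCBGZBZZCBCGZZCBCZBGZBZCBCBGZBZCBCGZZCBCZBGZBZCBCBGZBGZZBGZBZCBCBGZBZZCBCGZZCBCZBGZBZCBCBGZBZCBCGZZCBCGZZZCBCGZZCBCZBGZBZCBCBGZBZCBCGZZCBCZZBGZBZCBCBGZBGZZBGZBZCBCBGZBZZCBCGZZCBCZBGZBZCBCBGZBZCBCGZZCBCZBGZBZCBCBGZBGZZBGZBZCBCBGZBGZZZBGZBZCBCBGZBGZZBGZBZCBCBGZBZZCBCGZZCBCZBGZBZCBCBGZBZCBCGZZCBCZBGZBZCBCBGZBGZZBGZBZCBCBGZBZZZCBCGZZCBCZBGZBZCBCBGZBZCBCGZZCBCGZZZCBCGZZCBCZBGZBZCBCBGZBZCBCGZZCBCZZBGZBZCBCBGZBGZZBGZBZCBCBGZBZZCBCGZZCBCZBGZBZCBCBGZBZCBCGZZCBCZBGZBZCBCBGZBGZZBGZBZCBCBGZBZZCBCGZZCBCZBGZBZCBCBGZBZCBCGZZCBCGZZZCBCGZZCBCZBGZBZCBCBGZBZCBCGZZCBCGZZZZCBCGZZCBCZBGZBZCBCBGZBZCBCGZZCBCGZZZCBCGZZCBCZBGZBZCBCBGZBZCBCGZZCBCZZBGZBZCBCBGZBGZZBGZBZCBCBGZBZZCBCGZZCBCZBGZBZCBCBGZBZCBCGZZCBCZBGZBZCBCBGZBGZZBGZBZCBCBGZBZZCBCGZZCBCZBGZBZCBCBGZBZCBCGZZCBCGZZZCBCGZZCBCZBGZBZCBCBGZBZCBCGZZCBCZZZCBCGZZCBCZBGZBZCBCBGZBZCBCGZZCBCGZZZCBCGZZCBCZBGZBZCBCBGZBZCBCGZZCBCZZBGZBZCBCBGZBGZZBGZBZCBCBGZBZZCBCGZZCBCZBGZBZCBCBGZBZCBCGZZCBCZBGZBZCBCBGZBGZZBGZBZCBCBGZBZZCBCGZZCBCZBGZBZCBCBGZBZCBCGZZCBCGZZZCBCGZZCBCZBGZBZCBCBGZBZCBCGZZCBCGZZZZCBCGZZCBCZBGZBZCBCBGZBZCBCGZZCBCGZZZCBCGZZCBCZBGZBZCBCBGZBZCBCGZZCBCZZBGZBZCBCBGZBGZZBGZBZCBCBGZBZZCBCGZZCBCZBGZBZCBCBGZBZCBCGZZCBCZBGZBZCBCBGZBGZZBGZBZCBCBGZBZZCBCGZZCBCZBGZBZCBCBGZBZCBCGZZCBCGZZZCBCGZZCBCZBGZBZCBCBGZBZCBCGZZCBC
Count of 'B': 441

Answer: 441


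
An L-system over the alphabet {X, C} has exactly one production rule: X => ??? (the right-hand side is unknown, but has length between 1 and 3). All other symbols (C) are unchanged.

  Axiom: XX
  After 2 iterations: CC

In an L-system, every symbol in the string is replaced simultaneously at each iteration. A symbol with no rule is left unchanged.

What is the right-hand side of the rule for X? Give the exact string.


Answer: C

Derivation:
Trying X => C:
  Step 0: XX
  Step 1: CC
  Step 2: CC
Matches the given result.


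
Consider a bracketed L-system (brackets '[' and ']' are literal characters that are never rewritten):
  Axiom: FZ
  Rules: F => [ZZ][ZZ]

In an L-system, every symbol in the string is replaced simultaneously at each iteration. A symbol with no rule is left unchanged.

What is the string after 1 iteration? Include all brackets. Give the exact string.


Step 0: FZ
Step 1: [ZZ][ZZ]Z

Answer: [ZZ][ZZ]Z


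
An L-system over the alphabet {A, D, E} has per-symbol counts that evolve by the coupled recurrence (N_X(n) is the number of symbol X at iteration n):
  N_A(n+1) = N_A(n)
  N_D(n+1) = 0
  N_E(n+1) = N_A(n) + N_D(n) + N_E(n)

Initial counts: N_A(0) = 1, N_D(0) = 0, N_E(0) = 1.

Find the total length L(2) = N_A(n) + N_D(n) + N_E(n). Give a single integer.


Answer: 4

Derivation:
Step 0: N_A=1, N_D=0, N_E=1, L=2
Step 1: N_A=1, N_D=0, N_E=2, L=3
Step 2: N_A=1, N_D=0, N_E=3, L=4


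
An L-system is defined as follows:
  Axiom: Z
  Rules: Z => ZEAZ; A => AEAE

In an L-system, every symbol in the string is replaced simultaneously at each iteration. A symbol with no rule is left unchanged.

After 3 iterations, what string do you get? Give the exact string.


Answer: ZEAZEAEAEZEAZEAEAEEAEAEEZEAZEAEAEZEAZ

Derivation:
Step 0: Z
Step 1: ZEAZ
Step 2: ZEAZEAEAEZEAZ
Step 3: ZEAZEAEAEZEAZEAEAEEAEAEEZEAZEAEAEZEAZ


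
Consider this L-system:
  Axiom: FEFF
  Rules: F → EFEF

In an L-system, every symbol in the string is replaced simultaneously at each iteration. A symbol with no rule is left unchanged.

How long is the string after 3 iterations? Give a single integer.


Answer: 67

Derivation:
Step 0: length = 4
Step 1: length = 13
Step 2: length = 31
Step 3: length = 67


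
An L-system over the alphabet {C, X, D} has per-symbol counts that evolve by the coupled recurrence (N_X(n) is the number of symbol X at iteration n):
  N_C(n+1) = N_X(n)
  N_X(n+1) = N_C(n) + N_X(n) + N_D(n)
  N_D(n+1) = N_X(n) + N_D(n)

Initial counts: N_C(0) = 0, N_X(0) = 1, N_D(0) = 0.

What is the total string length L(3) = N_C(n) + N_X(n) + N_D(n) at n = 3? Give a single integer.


Answer: 14

Derivation:
Step 0: N_C=0, N_X=1, N_D=0, L=1
Step 1: N_C=1, N_X=1, N_D=1, L=3
Step 2: N_C=1, N_X=3, N_D=2, L=6
Step 3: N_C=3, N_X=6, N_D=5, L=14


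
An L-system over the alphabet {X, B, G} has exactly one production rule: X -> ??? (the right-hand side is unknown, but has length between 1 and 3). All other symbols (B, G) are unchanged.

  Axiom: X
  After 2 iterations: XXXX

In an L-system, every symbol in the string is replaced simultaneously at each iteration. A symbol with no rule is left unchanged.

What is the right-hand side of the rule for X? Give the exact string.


Answer: XX

Derivation:
Trying X -> XX:
  Step 0: X
  Step 1: XX
  Step 2: XXXX
Matches the given result.


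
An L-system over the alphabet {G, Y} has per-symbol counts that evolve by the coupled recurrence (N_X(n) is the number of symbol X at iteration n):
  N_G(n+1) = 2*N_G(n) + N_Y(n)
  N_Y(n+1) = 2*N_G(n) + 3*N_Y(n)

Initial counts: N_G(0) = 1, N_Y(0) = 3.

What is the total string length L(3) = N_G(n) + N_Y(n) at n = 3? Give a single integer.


Step 0: N_G=1, N_Y=3, L=4
Step 1: N_G=5, N_Y=11, L=16
Step 2: N_G=21, N_Y=43, L=64
Step 3: N_G=85, N_Y=171, L=256

Answer: 256


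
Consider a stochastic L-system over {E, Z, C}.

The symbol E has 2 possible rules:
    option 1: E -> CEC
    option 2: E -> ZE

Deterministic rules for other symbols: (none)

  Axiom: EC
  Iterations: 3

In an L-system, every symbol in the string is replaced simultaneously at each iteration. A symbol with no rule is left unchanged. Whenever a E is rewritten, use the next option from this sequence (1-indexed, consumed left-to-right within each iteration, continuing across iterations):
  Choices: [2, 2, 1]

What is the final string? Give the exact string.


Answer: ZZCECC

Derivation:
Step 0: EC
Step 1: ZEC  (used choices [2])
Step 2: ZZEC  (used choices [2])
Step 3: ZZCECC  (used choices [1])


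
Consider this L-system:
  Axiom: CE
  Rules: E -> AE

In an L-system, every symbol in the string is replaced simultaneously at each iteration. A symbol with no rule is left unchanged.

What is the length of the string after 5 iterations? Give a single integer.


Answer: 7

Derivation:
Step 0: length = 2
Step 1: length = 3
Step 2: length = 4
Step 3: length = 5
Step 4: length = 6
Step 5: length = 7


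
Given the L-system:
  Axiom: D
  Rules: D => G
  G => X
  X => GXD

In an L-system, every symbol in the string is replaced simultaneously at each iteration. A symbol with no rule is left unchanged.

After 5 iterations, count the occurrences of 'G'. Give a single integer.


Answer: 3

Derivation:
Step 0: D  (0 'G')
Step 1: G  (1 'G')
Step 2: X  (0 'G')
Step 3: GXD  (1 'G')
Step 4: XGXDG  (2 'G')
Step 5: GXDXGXDGX  (3 'G')


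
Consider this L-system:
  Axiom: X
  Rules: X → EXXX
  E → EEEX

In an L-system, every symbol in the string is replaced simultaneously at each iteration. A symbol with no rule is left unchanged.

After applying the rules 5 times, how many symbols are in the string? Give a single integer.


Answer: 1024

Derivation:
Step 0: length = 1
Step 1: length = 4
Step 2: length = 16
Step 3: length = 64
Step 4: length = 256
Step 5: length = 1024


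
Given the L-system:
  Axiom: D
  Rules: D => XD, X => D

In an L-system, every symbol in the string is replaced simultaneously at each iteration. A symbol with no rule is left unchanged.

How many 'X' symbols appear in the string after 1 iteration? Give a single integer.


Step 0: D  (0 'X')
Step 1: XD  (1 'X')

Answer: 1


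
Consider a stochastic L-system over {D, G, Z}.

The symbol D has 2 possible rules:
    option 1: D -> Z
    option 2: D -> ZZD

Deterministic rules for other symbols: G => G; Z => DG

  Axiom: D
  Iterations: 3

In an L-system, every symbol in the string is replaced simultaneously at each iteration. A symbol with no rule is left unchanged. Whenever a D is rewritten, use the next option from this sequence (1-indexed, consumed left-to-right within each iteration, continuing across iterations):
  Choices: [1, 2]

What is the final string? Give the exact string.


Answer: ZZDG

Derivation:
Step 0: D
Step 1: Z  (used choices [1])
Step 2: DG  (used choices [])
Step 3: ZZDG  (used choices [2])
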